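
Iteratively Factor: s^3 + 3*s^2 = (s + 3)*(s^2) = s*(s + 3)*(s)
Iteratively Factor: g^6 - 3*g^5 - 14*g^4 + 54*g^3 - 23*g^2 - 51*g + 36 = (g + 4)*(g^5 - 7*g^4 + 14*g^3 - 2*g^2 - 15*g + 9) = (g + 1)*(g + 4)*(g^4 - 8*g^3 + 22*g^2 - 24*g + 9) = (g - 1)*(g + 1)*(g + 4)*(g^3 - 7*g^2 + 15*g - 9) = (g - 3)*(g - 1)*(g + 1)*(g + 4)*(g^2 - 4*g + 3) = (g - 3)*(g - 1)^2*(g + 1)*(g + 4)*(g - 3)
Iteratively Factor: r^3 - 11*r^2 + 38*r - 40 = (r - 2)*(r^2 - 9*r + 20) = (r - 5)*(r - 2)*(r - 4)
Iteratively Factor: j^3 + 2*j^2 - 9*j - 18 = (j + 3)*(j^2 - j - 6) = (j + 2)*(j + 3)*(j - 3)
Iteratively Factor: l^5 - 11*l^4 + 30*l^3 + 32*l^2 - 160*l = (l - 4)*(l^4 - 7*l^3 + 2*l^2 + 40*l) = (l - 5)*(l - 4)*(l^3 - 2*l^2 - 8*l) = (l - 5)*(l - 4)^2*(l^2 + 2*l) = l*(l - 5)*(l - 4)^2*(l + 2)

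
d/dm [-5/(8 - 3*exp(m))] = -15*exp(m)/(3*exp(m) - 8)^2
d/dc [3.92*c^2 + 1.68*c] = 7.84*c + 1.68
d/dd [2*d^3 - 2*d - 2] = 6*d^2 - 2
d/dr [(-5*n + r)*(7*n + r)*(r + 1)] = -35*n^2 + 4*n*r + 2*n + 3*r^2 + 2*r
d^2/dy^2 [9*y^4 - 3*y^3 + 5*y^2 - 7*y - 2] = 108*y^2 - 18*y + 10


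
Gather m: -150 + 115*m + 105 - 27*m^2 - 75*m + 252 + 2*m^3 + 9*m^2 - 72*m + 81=2*m^3 - 18*m^2 - 32*m + 288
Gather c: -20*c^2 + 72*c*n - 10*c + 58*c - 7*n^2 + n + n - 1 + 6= -20*c^2 + c*(72*n + 48) - 7*n^2 + 2*n + 5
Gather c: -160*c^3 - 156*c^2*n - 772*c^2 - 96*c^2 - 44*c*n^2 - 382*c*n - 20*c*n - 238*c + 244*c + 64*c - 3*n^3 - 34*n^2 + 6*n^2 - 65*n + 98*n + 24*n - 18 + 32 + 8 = -160*c^3 + c^2*(-156*n - 868) + c*(-44*n^2 - 402*n + 70) - 3*n^3 - 28*n^2 + 57*n + 22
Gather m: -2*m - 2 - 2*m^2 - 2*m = -2*m^2 - 4*m - 2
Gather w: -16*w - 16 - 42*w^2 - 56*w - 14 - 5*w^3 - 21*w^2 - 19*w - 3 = -5*w^3 - 63*w^2 - 91*w - 33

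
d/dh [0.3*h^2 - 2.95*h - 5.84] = 0.6*h - 2.95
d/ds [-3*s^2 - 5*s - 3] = -6*s - 5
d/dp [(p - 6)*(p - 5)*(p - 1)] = 3*p^2 - 24*p + 41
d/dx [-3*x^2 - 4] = -6*x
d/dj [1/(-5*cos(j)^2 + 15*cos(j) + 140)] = (3 - 2*cos(j))*sin(j)/(5*(sin(j)^2 + 3*cos(j) + 27)^2)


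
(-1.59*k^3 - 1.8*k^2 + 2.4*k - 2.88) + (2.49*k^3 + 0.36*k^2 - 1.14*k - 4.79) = 0.9*k^3 - 1.44*k^2 + 1.26*k - 7.67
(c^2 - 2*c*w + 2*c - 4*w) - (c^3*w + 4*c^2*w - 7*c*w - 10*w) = -c^3*w - 4*c^2*w + c^2 + 5*c*w + 2*c + 6*w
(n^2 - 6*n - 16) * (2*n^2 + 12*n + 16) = 2*n^4 - 88*n^2 - 288*n - 256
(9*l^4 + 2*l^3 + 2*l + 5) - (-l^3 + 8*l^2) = 9*l^4 + 3*l^3 - 8*l^2 + 2*l + 5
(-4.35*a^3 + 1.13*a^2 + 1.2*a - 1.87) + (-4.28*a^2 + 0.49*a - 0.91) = -4.35*a^3 - 3.15*a^2 + 1.69*a - 2.78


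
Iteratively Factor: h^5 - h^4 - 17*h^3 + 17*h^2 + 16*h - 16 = (h + 1)*(h^4 - 2*h^3 - 15*h^2 + 32*h - 16) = (h - 1)*(h + 1)*(h^3 - h^2 - 16*h + 16) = (h - 1)*(h + 1)*(h + 4)*(h^2 - 5*h + 4) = (h - 4)*(h - 1)*(h + 1)*(h + 4)*(h - 1)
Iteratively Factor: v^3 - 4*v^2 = (v)*(v^2 - 4*v) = v^2*(v - 4)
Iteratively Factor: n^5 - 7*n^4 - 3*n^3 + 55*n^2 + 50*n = (n + 2)*(n^4 - 9*n^3 + 15*n^2 + 25*n) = (n + 1)*(n + 2)*(n^3 - 10*n^2 + 25*n) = n*(n + 1)*(n + 2)*(n^2 - 10*n + 25) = n*(n - 5)*(n + 1)*(n + 2)*(n - 5)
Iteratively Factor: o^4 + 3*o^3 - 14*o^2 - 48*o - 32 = (o + 2)*(o^3 + o^2 - 16*o - 16) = (o + 2)*(o + 4)*(o^2 - 3*o - 4) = (o - 4)*(o + 2)*(o + 4)*(o + 1)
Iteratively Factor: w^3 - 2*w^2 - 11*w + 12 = (w - 4)*(w^2 + 2*w - 3) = (w - 4)*(w - 1)*(w + 3)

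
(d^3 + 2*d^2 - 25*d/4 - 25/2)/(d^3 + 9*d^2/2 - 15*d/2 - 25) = (d + 5/2)/(d + 5)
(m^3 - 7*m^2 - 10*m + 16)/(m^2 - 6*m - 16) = m - 1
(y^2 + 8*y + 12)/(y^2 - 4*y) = (y^2 + 8*y + 12)/(y*(y - 4))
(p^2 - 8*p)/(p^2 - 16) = p*(p - 8)/(p^2 - 16)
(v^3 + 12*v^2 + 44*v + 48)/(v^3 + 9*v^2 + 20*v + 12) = (v + 4)/(v + 1)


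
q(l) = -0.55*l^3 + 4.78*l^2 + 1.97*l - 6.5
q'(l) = -1.65*l^2 + 9.56*l + 1.97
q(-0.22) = -6.70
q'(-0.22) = -0.21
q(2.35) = 17.39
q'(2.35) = 15.32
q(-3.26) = 56.93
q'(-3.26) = -46.73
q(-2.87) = 40.22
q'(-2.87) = -39.06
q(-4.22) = 111.64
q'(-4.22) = -67.76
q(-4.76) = 151.74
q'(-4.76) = -80.92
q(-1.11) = -2.05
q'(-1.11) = -10.67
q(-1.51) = 3.32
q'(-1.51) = -16.23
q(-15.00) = 2895.70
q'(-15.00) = -512.68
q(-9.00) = 763.90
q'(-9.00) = -217.72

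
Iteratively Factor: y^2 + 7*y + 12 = (y + 4)*(y + 3)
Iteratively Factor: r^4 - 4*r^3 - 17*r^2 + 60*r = (r - 5)*(r^3 + r^2 - 12*r) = r*(r - 5)*(r^2 + r - 12) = r*(r - 5)*(r + 4)*(r - 3)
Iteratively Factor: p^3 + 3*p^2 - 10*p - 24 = (p + 4)*(p^2 - p - 6) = (p - 3)*(p + 4)*(p + 2)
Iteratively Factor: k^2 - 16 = (k + 4)*(k - 4)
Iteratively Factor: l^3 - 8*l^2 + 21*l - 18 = (l - 2)*(l^2 - 6*l + 9) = (l - 3)*(l - 2)*(l - 3)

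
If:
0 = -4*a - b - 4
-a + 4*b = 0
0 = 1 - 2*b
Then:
No Solution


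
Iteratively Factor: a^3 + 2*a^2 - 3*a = (a - 1)*(a^2 + 3*a) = (a - 1)*(a + 3)*(a)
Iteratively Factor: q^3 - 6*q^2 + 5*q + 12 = (q + 1)*(q^2 - 7*q + 12) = (q - 3)*(q + 1)*(q - 4)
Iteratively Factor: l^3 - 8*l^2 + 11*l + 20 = (l + 1)*(l^2 - 9*l + 20) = (l - 4)*(l + 1)*(l - 5)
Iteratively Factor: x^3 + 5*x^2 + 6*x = (x + 2)*(x^2 + 3*x) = x*(x + 2)*(x + 3)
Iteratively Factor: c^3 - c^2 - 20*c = (c - 5)*(c^2 + 4*c) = (c - 5)*(c + 4)*(c)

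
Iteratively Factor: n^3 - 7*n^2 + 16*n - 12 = (n - 2)*(n^2 - 5*n + 6) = (n - 2)^2*(n - 3)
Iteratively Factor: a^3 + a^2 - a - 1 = (a + 1)*(a^2 - 1) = (a + 1)^2*(a - 1)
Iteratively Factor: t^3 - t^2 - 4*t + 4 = (t - 2)*(t^2 + t - 2) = (t - 2)*(t + 2)*(t - 1)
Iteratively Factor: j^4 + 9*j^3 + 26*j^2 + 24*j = (j + 4)*(j^3 + 5*j^2 + 6*j) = j*(j + 4)*(j^2 + 5*j + 6) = j*(j + 3)*(j + 4)*(j + 2)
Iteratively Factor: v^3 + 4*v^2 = (v + 4)*(v^2) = v*(v + 4)*(v)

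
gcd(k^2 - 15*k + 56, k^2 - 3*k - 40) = k - 8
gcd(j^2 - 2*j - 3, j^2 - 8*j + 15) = j - 3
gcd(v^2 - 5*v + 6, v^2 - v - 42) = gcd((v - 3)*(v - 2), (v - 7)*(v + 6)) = 1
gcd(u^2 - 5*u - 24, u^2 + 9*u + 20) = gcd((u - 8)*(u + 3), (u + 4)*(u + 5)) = 1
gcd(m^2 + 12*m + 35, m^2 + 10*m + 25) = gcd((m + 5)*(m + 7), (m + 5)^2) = m + 5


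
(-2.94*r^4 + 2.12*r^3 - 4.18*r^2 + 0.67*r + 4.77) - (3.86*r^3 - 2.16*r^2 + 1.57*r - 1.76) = -2.94*r^4 - 1.74*r^3 - 2.02*r^2 - 0.9*r + 6.53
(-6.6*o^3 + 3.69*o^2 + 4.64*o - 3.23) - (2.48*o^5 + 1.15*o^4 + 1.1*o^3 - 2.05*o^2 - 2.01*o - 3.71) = -2.48*o^5 - 1.15*o^4 - 7.7*o^3 + 5.74*o^2 + 6.65*o + 0.48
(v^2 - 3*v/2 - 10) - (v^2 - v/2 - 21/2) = 1/2 - v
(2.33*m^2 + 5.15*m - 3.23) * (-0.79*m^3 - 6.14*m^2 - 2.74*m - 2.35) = -1.8407*m^5 - 18.3747*m^4 - 35.4535*m^3 + 0.245699999999998*m^2 - 3.2523*m + 7.5905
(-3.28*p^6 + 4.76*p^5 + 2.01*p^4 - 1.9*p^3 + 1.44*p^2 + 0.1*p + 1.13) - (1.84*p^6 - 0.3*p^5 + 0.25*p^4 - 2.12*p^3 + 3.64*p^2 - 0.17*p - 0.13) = -5.12*p^6 + 5.06*p^5 + 1.76*p^4 + 0.22*p^3 - 2.2*p^2 + 0.27*p + 1.26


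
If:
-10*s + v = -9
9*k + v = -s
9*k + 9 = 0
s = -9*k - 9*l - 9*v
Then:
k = -1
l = -72/11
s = 18/11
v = 81/11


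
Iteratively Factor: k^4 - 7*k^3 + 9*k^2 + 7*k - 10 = (k - 5)*(k^3 - 2*k^2 - k + 2) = (k - 5)*(k + 1)*(k^2 - 3*k + 2) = (k - 5)*(k - 1)*(k + 1)*(k - 2)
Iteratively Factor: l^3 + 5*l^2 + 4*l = (l + 4)*(l^2 + l) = (l + 1)*(l + 4)*(l)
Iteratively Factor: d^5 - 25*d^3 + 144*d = (d - 3)*(d^4 + 3*d^3 - 16*d^2 - 48*d) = (d - 4)*(d - 3)*(d^3 + 7*d^2 + 12*d) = d*(d - 4)*(d - 3)*(d^2 + 7*d + 12) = d*(d - 4)*(d - 3)*(d + 4)*(d + 3)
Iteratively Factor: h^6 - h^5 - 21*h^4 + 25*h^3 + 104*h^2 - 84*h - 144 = (h - 2)*(h^5 + h^4 - 19*h^3 - 13*h^2 + 78*h + 72) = (h - 2)*(h + 1)*(h^4 - 19*h^2 + 6*h + 72) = (h - 2)*(h + 1)*(h + 4)*(h^3 - 4*h^2 - 3*h + 18) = (h - 3)*(h - 2)*(h + 1)*(h + 4)*(h^2 - h - 6) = (h - 3)*(h - 2)*(h + 1)*(h + 2)*(h + 4)*(h - 3)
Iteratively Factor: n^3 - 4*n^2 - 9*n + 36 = (n + 3)*(n^2 - 7*n + 12) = (n - 3)*(n + 3)*(n - 4)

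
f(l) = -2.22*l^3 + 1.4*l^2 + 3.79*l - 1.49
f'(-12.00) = -988.85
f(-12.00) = 3990.79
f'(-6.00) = -252.77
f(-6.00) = 505.69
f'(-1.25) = -10.12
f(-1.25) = 0.30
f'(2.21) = -22.55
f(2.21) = -10.24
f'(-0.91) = -4.27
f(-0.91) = -2.11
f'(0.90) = 0.92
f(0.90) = 1.44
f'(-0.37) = 1.84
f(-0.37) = -2.59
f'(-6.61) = -305.71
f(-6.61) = 675.77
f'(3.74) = -78.90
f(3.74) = -83.87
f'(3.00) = -47.75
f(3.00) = -37.46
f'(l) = -6.66*l^2 + 2.8*l + 3.79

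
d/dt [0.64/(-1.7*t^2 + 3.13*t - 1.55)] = (2.176*t - 2.0032)/(1.7*t^2 - 3.13*t + 1.55)^2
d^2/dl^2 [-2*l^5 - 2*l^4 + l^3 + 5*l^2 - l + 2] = -40*l^3 - 24*l^2 + 6*l + 10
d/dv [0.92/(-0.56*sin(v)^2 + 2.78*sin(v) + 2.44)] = (1.0304*sin(v) - 2.5576)*cos(v)/(-0.56*sin(v)^2 + 2.78*sin(v) + 2.44)^2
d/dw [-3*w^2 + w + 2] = 1 - 6*w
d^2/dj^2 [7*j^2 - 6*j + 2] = 14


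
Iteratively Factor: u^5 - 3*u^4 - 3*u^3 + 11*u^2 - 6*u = (u - 3)*(u^4 - 3*u^2 + 2*u) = (u - 3)*(u - 1)*(u^3 + u^2 - 2*u) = u*(u - 3)*(u - 1)*(u^2 + u - 2) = u*(u - 3)*(u - 1)*(u + 2)*(u - 1)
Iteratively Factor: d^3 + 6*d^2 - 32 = (d + 4)*(d^2 + 2*d - 8) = (d + 4)^2*(d - 2)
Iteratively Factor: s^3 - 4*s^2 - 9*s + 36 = (s + 3)*(s^2 - 7*s + 12) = (s - 4)*(s + 3)*(s - 3)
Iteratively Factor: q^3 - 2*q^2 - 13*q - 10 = (q + 1)*(q^2 - 3*q - 10) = (q - 5)*(q + 1)*(q + 2)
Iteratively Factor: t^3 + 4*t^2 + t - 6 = (t - 1)*(t^2 + 5*t + 6) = (t - 1)*(t + 2)*(t + 3)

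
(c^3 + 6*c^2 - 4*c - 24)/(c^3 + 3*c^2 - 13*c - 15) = (c^3 + 6*c^2 - 4*c - 24)/(c^3 + 3*c^2 - 13*c - 15)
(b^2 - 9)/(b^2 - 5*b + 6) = (b + 3)/(b - 2)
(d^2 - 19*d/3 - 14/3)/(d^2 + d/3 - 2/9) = 3*(d - 7)/(3*d - 1)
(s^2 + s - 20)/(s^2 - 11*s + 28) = (s + 5)/(s - 7)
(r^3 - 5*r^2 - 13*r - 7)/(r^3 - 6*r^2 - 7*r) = (r + 1)/r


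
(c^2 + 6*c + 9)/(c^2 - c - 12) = (c + 3)/(c - 4)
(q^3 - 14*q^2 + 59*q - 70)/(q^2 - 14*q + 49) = (q^2 - 7*q + 10)/(q - 7)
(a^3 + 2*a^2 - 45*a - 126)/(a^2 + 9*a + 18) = a - 7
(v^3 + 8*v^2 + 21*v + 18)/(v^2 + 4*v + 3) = (v^2 + 5*v + 6)/(v + 1)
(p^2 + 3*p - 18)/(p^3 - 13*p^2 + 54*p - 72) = (p + 6)/(p^2 - 10*p + 24)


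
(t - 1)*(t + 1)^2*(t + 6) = t^4 + 7*t^3 + 5*t^2 - 7*t - 6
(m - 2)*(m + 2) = m^2 - 4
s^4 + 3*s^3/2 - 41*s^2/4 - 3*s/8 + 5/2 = (s - 5/2)*(s - 1/2)*(s + 1/2)*(s + 4)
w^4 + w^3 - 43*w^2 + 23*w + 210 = (w - 5)*(w - 3)*(w + 2)*(w + 7)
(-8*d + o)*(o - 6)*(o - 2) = -8*d*o^2 + 64*d*o - 96*d + o^3 - 8*o^2 + 12*o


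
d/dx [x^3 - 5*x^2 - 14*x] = 3*x^2 - 10*x - 14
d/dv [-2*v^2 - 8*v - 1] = -4*v - 8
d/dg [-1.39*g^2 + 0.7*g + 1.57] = 0.7 - 2.78*g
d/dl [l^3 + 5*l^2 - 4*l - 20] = 3*l^2 + 10*l - 4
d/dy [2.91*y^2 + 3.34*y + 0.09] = 5.82*y + 3.34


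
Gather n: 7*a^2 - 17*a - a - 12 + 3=7*a^2 - 18*a - 9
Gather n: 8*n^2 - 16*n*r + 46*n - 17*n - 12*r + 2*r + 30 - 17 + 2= 8*n^2 + n*(29 - 16*r) - 10*r + 15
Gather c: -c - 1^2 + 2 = 1 - c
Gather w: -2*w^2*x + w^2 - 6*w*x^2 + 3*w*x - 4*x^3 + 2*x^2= w^2*(1 - 2*x) + w*(-6*x^2 + 3*x) - 4*x^3 + 2*x^2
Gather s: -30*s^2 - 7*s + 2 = -30*s^2 - 7*s + 2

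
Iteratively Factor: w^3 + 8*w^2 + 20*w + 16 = (w + 2)*(w^2 + 6*w + 8) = (w + 2)*(w + 4)*(w + 2)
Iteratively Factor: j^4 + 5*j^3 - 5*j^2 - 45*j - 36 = (j + 1)*(j^3 + 4*j^2 - 9*j - 36) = (j + 1)*(j + 3)*(j^2 + j - 12) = (j + 1)*(j + 3)*(j + 4)*(j - 3)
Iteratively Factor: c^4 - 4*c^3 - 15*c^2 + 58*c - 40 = (c - 5)*(c^3 + c^2 - 10*c + 8) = (c - 5)*(c - 1)*(c^2 + 2*c - 8) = (c - 5)*(c - 2)*(c - 1)*(c + 4)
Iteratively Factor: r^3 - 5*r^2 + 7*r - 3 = (r - 1)*(r^2 - 4*r + 3) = (r - 1)^2*(r - 3)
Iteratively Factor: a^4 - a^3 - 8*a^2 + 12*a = (a + 3)*(a^3 - 4*a^2 + 4*a) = a*(a + 3)*(a^2 - 4*a + 4) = a*(a - 2)*(a + 3)*(a - 2)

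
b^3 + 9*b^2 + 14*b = b*(b + 2)*(b + 7)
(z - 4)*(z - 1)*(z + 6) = z^3 + z^2 - 26*z + 24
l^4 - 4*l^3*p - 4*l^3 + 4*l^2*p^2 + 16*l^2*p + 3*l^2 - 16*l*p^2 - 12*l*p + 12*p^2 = (l - 3)*(l - 1)*(l - 2*p)^2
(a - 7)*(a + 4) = a^2 - 3*a - 28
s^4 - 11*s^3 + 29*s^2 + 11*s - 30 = (s - 6)*(s - 5)*(s - 1)*(s + 1)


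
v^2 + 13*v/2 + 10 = (v + 5/2)*(v + 4)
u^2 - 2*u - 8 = (u - 4)*(u + 2)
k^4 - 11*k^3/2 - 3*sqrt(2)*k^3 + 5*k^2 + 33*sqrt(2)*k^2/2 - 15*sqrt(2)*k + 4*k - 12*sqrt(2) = (k - 4)*(k - 2)*(k + 1/2)*(k - 3*sqrt(2))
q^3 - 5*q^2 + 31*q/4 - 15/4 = (q - 5/2)*(q - 3/2)*(q - 1)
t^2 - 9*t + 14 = (t - 7)*(t - 2)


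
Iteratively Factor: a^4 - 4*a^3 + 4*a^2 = (a - 2)*(a^3 - 2*a^2) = a*(a - 2)*(a^2 - 2*a) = a^2*(a - 2)*(a - 2)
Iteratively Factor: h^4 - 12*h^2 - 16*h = (h - 4)*(h^3 + 4*h^2 + 4*h) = (h - 4)*(h + 2)*(h^2 + 2*h) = h*(h - 4)*(h + 2)*(h + 2)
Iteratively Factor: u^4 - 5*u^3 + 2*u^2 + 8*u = (u - 4)*(u^3 - u^2 - 2*u) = (u - 4)*(u - 2)*(u^2 + u) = (u - 4)*(u - 2)*(u + 1)*(u)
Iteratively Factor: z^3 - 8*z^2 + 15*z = (z - 5)*(z^2 - 3*z) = (z - 5)*(z - 3)*(z)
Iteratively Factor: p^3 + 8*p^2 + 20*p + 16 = (p + 2)*(p^2 + 6*p + 8) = (p + 2)*(p + 4)*(p + 2)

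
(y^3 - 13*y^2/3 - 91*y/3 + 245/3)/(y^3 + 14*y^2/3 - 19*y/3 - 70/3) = (y - 7)/(y + 2)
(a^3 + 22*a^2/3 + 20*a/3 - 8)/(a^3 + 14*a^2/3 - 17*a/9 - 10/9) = 3*(a^2 + 8*a + 12)/(3*a^2 + 16*a + 5)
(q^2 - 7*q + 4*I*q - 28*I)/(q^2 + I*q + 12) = (q - 7)/(q - 3*I)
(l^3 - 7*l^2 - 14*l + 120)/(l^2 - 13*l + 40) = (l^2 - 2*l - 24)/(l - 8)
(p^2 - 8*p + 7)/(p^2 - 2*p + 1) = (p - 7)/(p - 1)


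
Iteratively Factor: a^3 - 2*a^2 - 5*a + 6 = (a - 3)*(a^2 + a - 2) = (a - 3)*(a - 1)*(a + 2)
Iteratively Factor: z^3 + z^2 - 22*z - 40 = (z + 2)*(z^2 - z - 20) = (z - 5)*(z + 2)*(z + 4)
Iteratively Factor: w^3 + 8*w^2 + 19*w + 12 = (w + 3)*(w^2 + 5*w + 4) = (w + 3)*(w + 4)*(w + 1)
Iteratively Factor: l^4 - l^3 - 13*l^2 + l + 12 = (l + 3)*(l^3 - 4*l^2 - l + 4) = (l - 1)*(l + 3)*(l^2 - 3*l - 4) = (l - 4)*(l - 1)*(l + 3)*(l + 1)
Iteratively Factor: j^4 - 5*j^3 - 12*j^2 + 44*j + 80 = (j + 2)*(j^3 - 7*j^2 + 2*j + 40) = (j - 4)*(j + 2)*(j^2 - 3*j - 10) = (j - 5)*(j - 4)*(j + 2)*(j + 2)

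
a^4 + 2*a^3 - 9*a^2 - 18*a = a*(a - 3)*(a + 2)*(a + 3)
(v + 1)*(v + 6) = v^2 + 7*v + 6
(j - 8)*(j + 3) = j^2 - 5*j - 24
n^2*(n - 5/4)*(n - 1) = n^4 - 9*n^3/4 + 5*n^2/4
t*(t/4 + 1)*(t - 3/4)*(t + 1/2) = t^4/4 + 15*t^3/16 - 11*t^2/32 - 3*t/8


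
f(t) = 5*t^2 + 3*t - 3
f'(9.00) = 93.00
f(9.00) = 429.00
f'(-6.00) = -57.00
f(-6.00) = 159.00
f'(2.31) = 26.10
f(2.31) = 30.61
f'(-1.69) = -13.90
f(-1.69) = 6.21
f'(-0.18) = 1.20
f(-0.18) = -3.38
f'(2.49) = 27.90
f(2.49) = 35.47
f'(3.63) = 39.30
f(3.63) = 73.77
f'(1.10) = 14.00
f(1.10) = 6.35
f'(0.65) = 9.50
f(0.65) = 1.06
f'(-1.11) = -8.10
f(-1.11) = -0.17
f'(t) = 10*t + 3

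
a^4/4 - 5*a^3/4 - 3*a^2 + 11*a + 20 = (a/2 + 1)^2*(a - 5)*(a - 4)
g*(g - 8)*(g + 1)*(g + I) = g^4 - 7*g^3 + I*g^3 - 8*g^2 - 7*I*g^2 - 8*I*g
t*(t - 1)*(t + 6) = t^3 + 5*t^2 - 6*t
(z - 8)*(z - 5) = z^2 - 13*z + 40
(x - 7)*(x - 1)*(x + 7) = x^3 - x^2 - 49*x + 49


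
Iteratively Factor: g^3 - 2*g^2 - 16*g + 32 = (g - 2)*(g^2 - 16) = (g - 2)*(g + 4)*(g - 4)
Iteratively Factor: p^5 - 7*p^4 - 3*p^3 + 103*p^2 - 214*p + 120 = (p - 3)*(p^4 - 4*p^3 - 15*p^2 + 58*p - 40) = (p - 3)*(p - 1)*(p^3 - 3*p^2 - 18*p + 40) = (p - 5)*(p - 3)*(p - 1)*(p^2 + 2*p - 8) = (p - 5)*(p - 3)*(p - 1)*(p + 4)*(p - 2)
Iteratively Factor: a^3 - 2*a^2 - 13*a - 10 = (a + 2)*(a^2 - 4*a - 5) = (a - 5)*(a + 2)*(a + 1)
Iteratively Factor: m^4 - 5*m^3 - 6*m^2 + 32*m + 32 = (m - 4)*(m^3 - m^2 - 10*m - 8) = (m - 4)*(m + 2)*(m^2 - 3*m - 4) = (m - 4)*(m + 1)*(m + 2)*(m - 4)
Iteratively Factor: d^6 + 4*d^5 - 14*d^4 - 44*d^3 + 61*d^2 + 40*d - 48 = (d - 3)*(d^5 + 7*d^4 + 7*d^3 - 23*d^2 - 8*d + 16) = (d - 3)*(d - 1)*(d^4 + 8*d^3 + 15*d^2 - 8*d - 16) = (d - 3)*(d - 1)*(d + 4)*(d^3 + 4*d^2 - d - 4) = (d - 3)*(d - 1)^2*(d + 4)*(d^2 + 5*d + 4) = (d - 3)*(d - 1)^2*(d + 1)*(d + 4)*(d + 4)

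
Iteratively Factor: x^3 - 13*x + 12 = (x - 3)*(x^2 + 3*x - 4) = (x - 3)*(x + 4)*(x - 1)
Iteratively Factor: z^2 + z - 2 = (z + 2)*(z - 1)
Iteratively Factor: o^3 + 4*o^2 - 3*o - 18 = (o + 3)*(o^2 + o - 6) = (o + 3)^2*(o - 2)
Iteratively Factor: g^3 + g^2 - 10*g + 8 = (g - 1)*(g^2 + 2*g - 8) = (g - 1)*(g + 4)*(g - 2)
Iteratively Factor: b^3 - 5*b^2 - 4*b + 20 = (b - 5)*(b^2 - 4) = (b - 5)*(b + 2)*(b - 2)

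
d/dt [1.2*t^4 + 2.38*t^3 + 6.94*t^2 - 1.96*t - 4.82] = 4.8*t^3 + 7.14*t^2 + 13.88*t - 1.96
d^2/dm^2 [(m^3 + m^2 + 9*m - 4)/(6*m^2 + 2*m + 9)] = 2*(262*m^3 - 540*m^2 - 1359*m + 119)/(216*m^6 + 216*m^5 + 1044*m^4 + 656*m^3 + 1566*m^2 + 486*m + 729)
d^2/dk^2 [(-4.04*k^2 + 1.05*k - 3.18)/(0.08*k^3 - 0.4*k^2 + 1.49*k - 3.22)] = (-0.0517119999999999*k^6 + 0.0403199999999995*k^5 + 2.443584*k^4 - 17.671696*k^3 + 29.139744*k^2 - 1.65772799999999*k - 79.629448)/(0.000512*k^9 - 0.00768*k^8 + 0.067008*k^7 - 0.411904*k^6 + 1.866264*k^5 - 6.512664*k^4 + 17.311085*k^3 - 33.888246*k^2 + 46.346748*k - 33.386248)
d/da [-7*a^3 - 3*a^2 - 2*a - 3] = -21*a^2 - 6*a - 2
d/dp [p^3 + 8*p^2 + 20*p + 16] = 3*p^2 + 16*p + 20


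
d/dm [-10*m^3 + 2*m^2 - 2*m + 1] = -30*m^2 + 4*m - 2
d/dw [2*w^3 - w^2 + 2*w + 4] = 6*w^2 - 2*w + 2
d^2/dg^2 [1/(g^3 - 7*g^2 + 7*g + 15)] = 2*((7 - 3*g)*(g^3 - 7*g^2 + 7*g + 15) + (3*g^2 - 14*g + 7)^2)/(g^3 - 7*g^2 + 7*g + 15)^3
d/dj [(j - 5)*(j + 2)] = 2*j - 3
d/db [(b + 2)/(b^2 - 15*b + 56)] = (b^2 - 15*b - (b + 2)*(2*b - 15) + 56)/(b^2 - 15*b + 56)^2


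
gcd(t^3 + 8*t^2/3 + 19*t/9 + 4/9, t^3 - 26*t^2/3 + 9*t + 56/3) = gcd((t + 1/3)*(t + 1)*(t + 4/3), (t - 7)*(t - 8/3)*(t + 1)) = t + 1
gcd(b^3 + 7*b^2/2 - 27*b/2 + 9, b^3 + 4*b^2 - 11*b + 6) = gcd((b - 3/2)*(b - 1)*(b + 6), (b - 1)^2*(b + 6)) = b^2 + 5*b - 6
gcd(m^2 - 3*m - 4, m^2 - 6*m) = 1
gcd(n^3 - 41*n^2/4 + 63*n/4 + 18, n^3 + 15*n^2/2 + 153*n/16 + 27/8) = n + 3/4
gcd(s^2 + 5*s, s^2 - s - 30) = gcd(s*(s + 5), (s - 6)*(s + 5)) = s + 5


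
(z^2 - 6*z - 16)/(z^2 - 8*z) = (z + 2)/z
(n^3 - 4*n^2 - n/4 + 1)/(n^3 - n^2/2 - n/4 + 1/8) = 2*(n - 4)/(2*n - 1)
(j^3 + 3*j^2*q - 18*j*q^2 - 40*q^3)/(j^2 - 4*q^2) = (-j^2 - j*q + 20*q^2)/(-j + 2*q)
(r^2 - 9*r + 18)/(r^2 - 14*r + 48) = (r - 3)/(r - 8)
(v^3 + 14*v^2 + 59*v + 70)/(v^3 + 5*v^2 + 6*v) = (v^2 + 12*v + 35)/(v*(v + 3))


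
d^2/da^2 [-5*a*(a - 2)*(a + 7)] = -30*a - 50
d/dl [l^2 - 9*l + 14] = 2*l - 9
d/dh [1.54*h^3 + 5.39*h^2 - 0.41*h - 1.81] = 4.62*h^2 + 10.78*h - 0.41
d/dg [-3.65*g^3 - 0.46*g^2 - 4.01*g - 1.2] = -10.95*g^2 - 0.92*g - 4.01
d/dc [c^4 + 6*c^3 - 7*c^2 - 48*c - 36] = 4*c^3 + 18*c^2 - 14*c - 48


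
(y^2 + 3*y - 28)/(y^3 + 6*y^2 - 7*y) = (y - 4)/(y*(y - 1))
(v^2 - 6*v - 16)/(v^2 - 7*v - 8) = (v + 2)/(v + 1)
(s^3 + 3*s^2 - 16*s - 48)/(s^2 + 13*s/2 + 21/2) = 2*(s^2 - 16)/(2*s + 7)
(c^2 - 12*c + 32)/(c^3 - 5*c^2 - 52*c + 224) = 1/(c + 7)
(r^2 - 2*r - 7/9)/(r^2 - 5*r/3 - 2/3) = (r - 7/3)/(r - 2)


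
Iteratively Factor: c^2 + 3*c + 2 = (c + 2)*(c + 1)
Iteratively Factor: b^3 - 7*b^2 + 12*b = (b - 3)*(b^2 - 4*b) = (b - 4)*(b - 3)*(b)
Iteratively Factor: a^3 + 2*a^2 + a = (a + 1)*(a^2 + a) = (a + 1)^2*(a)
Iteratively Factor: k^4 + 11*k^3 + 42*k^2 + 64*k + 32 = (k + 1)*(k^3 + 10*k^2 + 32*k + 32) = (k + 1)*(k + 4)*(k^2 + 6*k + 8) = (k + 1)*(k + 4)^2*(k + 2)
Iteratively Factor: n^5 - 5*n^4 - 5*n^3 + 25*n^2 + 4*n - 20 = (n + 2)*(n^4 - 7*n^3 + 9*n^2 + 7*n - 10) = (n - 5)*(n + 2)*(n^3 - 2*n^2 - n + 2) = (n - 5)*(n - 2)*(n + 2)*(n^2 - 1) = (n - 5)*(n - 2)*(n - 1)*(n + 2)*(n + 1)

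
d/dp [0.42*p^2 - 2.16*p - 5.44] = 0.84*p - 2.16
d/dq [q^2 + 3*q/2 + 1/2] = 2*q + 3/2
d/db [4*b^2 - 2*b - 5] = 8*b - 2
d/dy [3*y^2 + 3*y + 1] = 6*y + 3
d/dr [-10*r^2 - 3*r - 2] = -20*r - 3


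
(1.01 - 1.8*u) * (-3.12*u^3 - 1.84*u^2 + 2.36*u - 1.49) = 5.616*u^4 + 0.1608*u^3 - 6.1064*u^2 + 5.0656*u - 1.5049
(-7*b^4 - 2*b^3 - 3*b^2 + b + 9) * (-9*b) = 63*b^5 + 18*b^4 + 27*b^3 - 9*b^2 - 81*b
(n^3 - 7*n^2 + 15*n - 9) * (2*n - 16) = 2*n^4 - 30*n^3 + 142*n^2 - 258*n + 144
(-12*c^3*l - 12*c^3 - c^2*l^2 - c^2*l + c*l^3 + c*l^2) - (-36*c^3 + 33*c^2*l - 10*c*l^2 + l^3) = -12*c^3*l + 24*c^3 - c^2*l^2 - 34*c^2*l + c*l^3 + 11*c*l^2 - l^3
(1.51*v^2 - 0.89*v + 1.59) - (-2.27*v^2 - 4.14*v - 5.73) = 3.78*v^2 + 3.25*v + 7.32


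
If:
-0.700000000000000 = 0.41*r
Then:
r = -1.71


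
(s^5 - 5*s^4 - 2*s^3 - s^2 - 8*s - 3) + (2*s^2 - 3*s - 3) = s^5 - 5*s^4 - 2*s^3 + s^2 - 11*s - 6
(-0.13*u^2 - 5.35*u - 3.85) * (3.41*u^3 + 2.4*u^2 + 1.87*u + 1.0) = -0.4433*u^5 - 18.5555*u^4 - 26.2116*u^3 - 19.3745*u^2 - 12.5495*u - 3.85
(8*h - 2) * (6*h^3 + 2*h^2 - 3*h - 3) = 48*h^4 + 4*h^3 - 28*h^2 - 18*h + 6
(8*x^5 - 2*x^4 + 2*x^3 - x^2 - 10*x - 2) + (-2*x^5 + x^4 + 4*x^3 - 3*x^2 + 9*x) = 6*x^5 - x^4 + 6*x^3 - 4*x^2 - x - 2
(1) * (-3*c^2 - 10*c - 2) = -3*c^2 - 10*c - 2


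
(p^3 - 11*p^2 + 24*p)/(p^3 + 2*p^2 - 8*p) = (p^2 - 11*p + 24)/(p^2 + 2*p - 8)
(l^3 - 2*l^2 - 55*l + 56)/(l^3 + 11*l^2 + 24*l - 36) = (l^2 - l - 56)/(l^2 + 12*l + 36)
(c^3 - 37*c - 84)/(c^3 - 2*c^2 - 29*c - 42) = (c + 4)/(c + 2)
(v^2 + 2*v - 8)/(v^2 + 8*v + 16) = (v - 2)/(v + 4)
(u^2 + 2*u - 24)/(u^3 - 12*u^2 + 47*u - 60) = (u + 6)/(u^2 - 8*u + 15)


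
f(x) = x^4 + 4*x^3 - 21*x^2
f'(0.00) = 0.00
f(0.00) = 0.00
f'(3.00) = 90.00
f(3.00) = 0.00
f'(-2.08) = 103.28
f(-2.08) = -108.13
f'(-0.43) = 19.96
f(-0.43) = -4.17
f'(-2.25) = 109.69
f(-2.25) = -126.25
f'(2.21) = 8.96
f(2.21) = -35.54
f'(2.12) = 3.01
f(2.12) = -36.07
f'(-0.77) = 37.63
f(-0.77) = -13.93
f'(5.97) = 1028.06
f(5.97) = 1372.92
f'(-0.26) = 11.66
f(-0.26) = -1.49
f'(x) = 4*x^3 + 12*x^2 - 42*x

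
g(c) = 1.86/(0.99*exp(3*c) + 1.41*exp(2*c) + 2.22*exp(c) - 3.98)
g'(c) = 1.86*(-2.97*exp(3*c) - 2.82*exp(2*c) - 2.22*exp(c))/(0.99*exp(3*c) + 1.41*exp(2*c) + 2.22*exp(c) - 3.98)^2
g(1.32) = 0.02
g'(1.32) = -0.07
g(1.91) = 0.00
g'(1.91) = -0.01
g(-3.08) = -0.48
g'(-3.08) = -0.01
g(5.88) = 0.00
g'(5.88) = -0.00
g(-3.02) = -0.48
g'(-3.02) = -0.01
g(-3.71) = -0.47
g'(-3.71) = -0.01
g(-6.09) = -0.47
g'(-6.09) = -0.00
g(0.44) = 0.28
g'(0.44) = -0.92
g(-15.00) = -0.47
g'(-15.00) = 0.00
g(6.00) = 0.00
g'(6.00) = 0.00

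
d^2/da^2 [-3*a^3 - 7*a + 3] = -18*a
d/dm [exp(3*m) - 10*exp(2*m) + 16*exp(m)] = (3*exp(2*m) - 20*exp(m) + 16)*exp(m)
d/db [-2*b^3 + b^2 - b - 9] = -6*b^2 + 2*b - 1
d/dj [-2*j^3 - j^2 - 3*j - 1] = -6*j^2 - 2*j - 3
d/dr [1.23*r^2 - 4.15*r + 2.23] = 2.46*r - 4.15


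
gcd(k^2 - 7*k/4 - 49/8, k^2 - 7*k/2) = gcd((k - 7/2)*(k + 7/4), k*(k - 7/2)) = k - 7/2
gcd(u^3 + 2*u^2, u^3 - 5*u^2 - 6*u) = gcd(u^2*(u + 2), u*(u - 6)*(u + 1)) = u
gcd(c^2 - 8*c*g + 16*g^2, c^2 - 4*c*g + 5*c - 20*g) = c - 4*g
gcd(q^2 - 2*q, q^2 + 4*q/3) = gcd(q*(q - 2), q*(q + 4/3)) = q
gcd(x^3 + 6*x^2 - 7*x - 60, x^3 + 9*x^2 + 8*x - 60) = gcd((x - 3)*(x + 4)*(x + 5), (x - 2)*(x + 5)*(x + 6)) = x + 5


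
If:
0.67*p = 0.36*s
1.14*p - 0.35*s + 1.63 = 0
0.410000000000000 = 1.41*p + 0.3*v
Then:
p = -3.34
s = -6.21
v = 17.05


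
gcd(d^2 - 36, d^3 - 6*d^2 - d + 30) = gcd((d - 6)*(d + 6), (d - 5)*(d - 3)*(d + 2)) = 1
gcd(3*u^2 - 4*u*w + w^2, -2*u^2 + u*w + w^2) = u - w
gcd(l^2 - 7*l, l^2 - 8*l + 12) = 1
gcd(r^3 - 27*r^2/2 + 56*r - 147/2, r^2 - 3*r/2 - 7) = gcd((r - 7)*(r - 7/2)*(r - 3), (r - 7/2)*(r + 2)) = r - 7/2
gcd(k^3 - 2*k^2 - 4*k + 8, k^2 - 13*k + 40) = 1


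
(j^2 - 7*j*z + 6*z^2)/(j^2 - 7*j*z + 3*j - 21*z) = (j^2 - 7*j*z + 6*z^2)/(j^2 - 7*j*z + 3*j - 21*z)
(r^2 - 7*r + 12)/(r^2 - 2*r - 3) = (r - 4)/(r + 1)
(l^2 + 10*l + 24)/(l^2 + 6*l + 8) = (l + 6)/(l + 2)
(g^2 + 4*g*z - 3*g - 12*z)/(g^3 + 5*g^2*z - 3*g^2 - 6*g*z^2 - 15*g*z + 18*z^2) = (-g - 4*z)/(-g^2 - 5*g*z + 6*z^2)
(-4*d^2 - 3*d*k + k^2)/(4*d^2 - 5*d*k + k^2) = (-d - k)/(d - k)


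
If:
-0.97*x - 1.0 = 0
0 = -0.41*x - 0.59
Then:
No Solution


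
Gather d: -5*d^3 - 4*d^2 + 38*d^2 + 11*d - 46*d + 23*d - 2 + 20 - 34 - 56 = -5*d^3 + 34*d^2 - 12*d - 72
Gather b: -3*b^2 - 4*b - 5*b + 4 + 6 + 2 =-3*b^2 - 9*b + 12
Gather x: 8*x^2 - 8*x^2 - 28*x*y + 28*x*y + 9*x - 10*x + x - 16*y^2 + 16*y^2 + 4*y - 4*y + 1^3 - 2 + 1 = 0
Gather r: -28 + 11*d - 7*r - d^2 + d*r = -d^2 + 11*d + r*(d - 7) - 28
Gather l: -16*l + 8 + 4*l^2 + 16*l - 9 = 4*l^2 - 1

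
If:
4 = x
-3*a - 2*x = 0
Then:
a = -8/3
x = 4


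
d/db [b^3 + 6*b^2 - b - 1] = 3*b^2 + 12*b - 1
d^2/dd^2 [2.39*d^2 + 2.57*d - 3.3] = 4.78000000000000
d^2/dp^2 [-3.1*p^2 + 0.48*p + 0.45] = -6.20000000000000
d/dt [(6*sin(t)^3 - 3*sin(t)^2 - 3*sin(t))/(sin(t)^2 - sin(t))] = 6*cos(t)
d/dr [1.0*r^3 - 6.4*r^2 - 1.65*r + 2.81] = 3.0*r^2 - 12.8*r - 1.65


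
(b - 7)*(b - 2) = b^2 - 9*b + 14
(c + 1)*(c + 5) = c^2 + 6*c + 5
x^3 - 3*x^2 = x^2*(x - 3)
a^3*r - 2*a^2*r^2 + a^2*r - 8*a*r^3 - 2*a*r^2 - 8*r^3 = (a - 4*r)*(a + 2*r)*(a*r + r)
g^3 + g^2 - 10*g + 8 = (g - 2)*(g - 1)*(g + 4)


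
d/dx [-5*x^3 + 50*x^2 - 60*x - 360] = -15*x^2 + 100*x - 60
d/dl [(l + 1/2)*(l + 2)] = 2*l + 5/2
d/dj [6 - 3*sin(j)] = -3*cos(j)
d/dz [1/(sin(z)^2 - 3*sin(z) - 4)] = (3 - 2*sin(z))*cos(z)/((sin(z) - 4)^2*(sin(z) + 1)^2)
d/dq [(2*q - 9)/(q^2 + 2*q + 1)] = 2*(10 - q)/(q^3 + 3*q^2 + 3*q + 1)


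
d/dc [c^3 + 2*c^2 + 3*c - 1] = 3*c^2 + 4*c + 3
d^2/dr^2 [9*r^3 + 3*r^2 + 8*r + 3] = 54*r + 6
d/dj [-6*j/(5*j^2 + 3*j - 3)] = 6*(5*j^2 + 3)/(25*j^4 + 30*j^3 - 21*j^2 - 18*j + 9)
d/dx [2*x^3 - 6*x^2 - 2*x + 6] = 6*x^2 - 12*x - 2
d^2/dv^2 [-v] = 0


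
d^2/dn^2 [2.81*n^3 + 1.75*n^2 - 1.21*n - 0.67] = 16.86*n + 3.5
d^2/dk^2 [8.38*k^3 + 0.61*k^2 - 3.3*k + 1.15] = 50.28*k + 1.22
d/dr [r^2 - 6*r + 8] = 2*r - 6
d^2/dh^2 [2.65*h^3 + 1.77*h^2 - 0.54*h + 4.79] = 15.9*h + 3.54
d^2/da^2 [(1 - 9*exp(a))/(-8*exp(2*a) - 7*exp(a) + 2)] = (576*exp(4*a) - 760*exp(3*a) + 696*exp(2*a) + 13*exp(a) + 22)*exp(a)/(512*exp(6*a) + 1344*exp(5*a) + 792*exp(4*a) - 329*exp(3*a) - 198*exp(2*a) + 84*exp(a) - 8)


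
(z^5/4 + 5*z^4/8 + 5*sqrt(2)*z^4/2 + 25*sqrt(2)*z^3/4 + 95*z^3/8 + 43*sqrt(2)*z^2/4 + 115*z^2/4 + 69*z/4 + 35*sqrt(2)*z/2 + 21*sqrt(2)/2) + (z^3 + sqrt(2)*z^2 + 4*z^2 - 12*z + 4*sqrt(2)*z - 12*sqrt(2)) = z^5/4 + 5*z^4/8 + 5*sqrt(2)*z^4/2 + 25*sqrt(2)*z^3/4 + 103*z^3/8 + 47*sqrt(2)*z^2/4 + 131*z^2/4 + 21*z/4 + 43*sqrt(2)*z/2 - 3*sqrt(2)/2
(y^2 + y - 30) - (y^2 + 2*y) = -y - 30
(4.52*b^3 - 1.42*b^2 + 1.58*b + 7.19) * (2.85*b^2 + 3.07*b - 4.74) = 12.882*b^5 + 9.8294*b^4 - 21.2812*b^3 + 32.0729*b^2 + 14.5841*b - 34.0806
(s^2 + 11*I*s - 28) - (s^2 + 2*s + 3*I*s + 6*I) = -2*s + 8*I*s - 28 - 6*I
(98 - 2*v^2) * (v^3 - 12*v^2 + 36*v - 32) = -2*v^5 + 24*v^4 + 26*v^3 - 1112*v^2 + 3528*v - 3136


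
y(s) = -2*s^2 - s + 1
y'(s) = -4*s - 1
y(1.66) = -6.17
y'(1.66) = -7.64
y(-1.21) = -0.72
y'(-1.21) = 3.84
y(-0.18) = 1.12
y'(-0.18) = -0.28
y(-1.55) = -2.26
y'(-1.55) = 5.20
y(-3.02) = -14.22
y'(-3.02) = 11.08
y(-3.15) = -15.70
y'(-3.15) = 11.60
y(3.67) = -29.61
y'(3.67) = -15.68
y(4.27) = -39.74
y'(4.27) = -18.08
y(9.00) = -170.00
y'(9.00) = -37.00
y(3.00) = -20.00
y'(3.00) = -13.00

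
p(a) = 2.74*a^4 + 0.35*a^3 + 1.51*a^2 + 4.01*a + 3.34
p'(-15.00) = -36795.04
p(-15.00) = 137814.19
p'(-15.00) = -36795.04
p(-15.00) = 137814.19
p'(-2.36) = -141.33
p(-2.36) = 82.68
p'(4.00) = 734.33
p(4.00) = 767.38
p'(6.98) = 3803.40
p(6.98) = 6727.80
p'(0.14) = 4.48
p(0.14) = 3.93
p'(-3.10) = -321.77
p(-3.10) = 248.04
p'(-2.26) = -123.97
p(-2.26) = 69.43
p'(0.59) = 8.41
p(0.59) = 6.64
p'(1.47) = 45.53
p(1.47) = 26.40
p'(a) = 10.96*a^3 + 1.05*a^2 + 3.02*a + 4.01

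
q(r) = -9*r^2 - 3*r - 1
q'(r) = -18*r - 3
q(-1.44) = -15.34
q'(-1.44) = 22.92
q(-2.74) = -60.35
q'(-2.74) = 46.32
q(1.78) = -34.86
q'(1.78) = -35.04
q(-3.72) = -114.39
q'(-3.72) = 63.96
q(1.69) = -31.77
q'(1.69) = -33.42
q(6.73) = -428.83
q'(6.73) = -124.14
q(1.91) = -39.56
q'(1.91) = -37.38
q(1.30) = -20.11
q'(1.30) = -26.40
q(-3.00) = -73.00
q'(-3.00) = 51.00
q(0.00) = -1.00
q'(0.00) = -3.00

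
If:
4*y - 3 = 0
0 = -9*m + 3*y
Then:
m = 1/4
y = 3/4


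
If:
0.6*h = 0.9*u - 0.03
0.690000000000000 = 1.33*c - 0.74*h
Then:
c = 0.834586466165414*u + 0.490977443609023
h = 1.5*u - 0.05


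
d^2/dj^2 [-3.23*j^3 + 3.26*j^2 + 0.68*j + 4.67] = 6.52 - 19.38*j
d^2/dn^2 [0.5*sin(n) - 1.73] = -0.5*sin(n)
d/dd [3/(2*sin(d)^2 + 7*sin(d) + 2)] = -3*(4*sin(d) + 7)*cos(d)/(7*sin(d) - cos(2*d) + 3)^2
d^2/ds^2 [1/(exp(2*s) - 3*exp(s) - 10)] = ((3 - 4*exp(s))*(-exp(2*s) + 3*exp(s) + 10) - 2*(2*exp(s) - 3)^2*exp(s))*exp(s)/(-exp(2*s) + 3*exp(s) + 10)^3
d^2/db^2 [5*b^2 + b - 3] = 10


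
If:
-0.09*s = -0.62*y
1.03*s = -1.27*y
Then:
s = 0.00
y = 0.00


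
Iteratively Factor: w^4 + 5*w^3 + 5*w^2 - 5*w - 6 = (w + 1)*(w^3 + 4*w^2 + w - 6) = (w + 1)*(w + 2)*(w^2 + 2*w - 3) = (w + 1)*(w + 2)*(w + 3)*(w - 1)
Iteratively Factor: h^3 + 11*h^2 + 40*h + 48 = (h + 4)*(h^2 + 7*h + 12) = (h + 3)*(h + 4)*(h + 4)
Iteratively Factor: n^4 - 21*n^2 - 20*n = (n - 5)*(n^3 + 5*n^2 + 4*n) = (n - 5)*(n + 4)*(n^2 + n) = (n - 5)*(n + 1)*(n + 4)*(n)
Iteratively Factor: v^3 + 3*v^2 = (v + 3)*(v^2) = v*(v + 3)*(v)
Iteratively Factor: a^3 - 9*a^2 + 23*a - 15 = (a - 3)*(a^2 - 6*a + 5) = (a - 5)*(a - 3)*(a - 1)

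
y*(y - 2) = y^2 - 2*y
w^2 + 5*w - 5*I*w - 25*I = (w + 5)*(w - 5*I)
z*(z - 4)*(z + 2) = z^3 - 2*z^2 - 8*z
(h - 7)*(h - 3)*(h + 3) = h^3 - 7*h^2 - 9*h + 63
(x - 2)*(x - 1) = x^2 - 3*x + 2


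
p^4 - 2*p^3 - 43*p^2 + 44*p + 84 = (p - 7)*(p - 2)*(p + 1)*(p + 6)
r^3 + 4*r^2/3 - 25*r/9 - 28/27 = (r - 4/3)*(r + 1/3)*(r + 7/3)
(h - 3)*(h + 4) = h^2 + h - 12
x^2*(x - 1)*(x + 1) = x^4 - x^2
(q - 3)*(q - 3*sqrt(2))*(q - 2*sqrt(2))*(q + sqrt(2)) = q^4 - 4*sqrt(2)*q^3 - 3*q^3 + 2*q^2 + 12*sqrt(2)*q^2 - 6*q + 12*sqrt(2)*q - 36*sqrt(2)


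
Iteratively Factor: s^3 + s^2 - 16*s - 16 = (s + 4)*(s^2 - 3*s - 4) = (s - 4)*(s + 4)*(s + 1)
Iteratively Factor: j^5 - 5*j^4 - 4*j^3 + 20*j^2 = (j - 2)*(j^4 - 3*j^3 - 10*j^2) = (j - 5)*(j - 2)*(j^3 + 2*j^2) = j*(j - 5)*(j - 2)*(j^2 + 2*j) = j*(j - 5)*(j - 2)*(j + 2)*(j)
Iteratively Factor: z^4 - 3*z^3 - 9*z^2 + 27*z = (z + 3)*(z^3 - 6*z^2 + 9*z) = (z - 3)*(z + 3)*(z^2 - 3*z) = z*(z - 3)*(z + 3)*(z - 3)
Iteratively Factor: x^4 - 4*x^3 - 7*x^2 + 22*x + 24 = (x + 1)*(x^3 - 5*x^2 - 2*x + 24) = (x + 1)*(x + 2)*(x^2 - 7*x + 12) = (x - 3)*(x + 1)*(x + 2)*(x - 4)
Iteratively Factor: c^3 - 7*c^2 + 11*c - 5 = (c - 5)*(c^2 - 2*c + 1) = (c - 5)*(c - 1)*(c - 1)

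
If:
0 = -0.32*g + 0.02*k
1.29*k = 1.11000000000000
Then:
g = 0.05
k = 0.86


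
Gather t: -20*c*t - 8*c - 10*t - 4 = -8*c + t*(-20*c - 10) - 4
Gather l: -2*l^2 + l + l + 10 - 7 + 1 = -2*l^2 + 2*l + 4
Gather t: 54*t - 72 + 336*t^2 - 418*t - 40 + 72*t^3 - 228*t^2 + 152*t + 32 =72*t^3 + 108*t^2 - 212*t - 80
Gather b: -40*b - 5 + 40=35 - 40*b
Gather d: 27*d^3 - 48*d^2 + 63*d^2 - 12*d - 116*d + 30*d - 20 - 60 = 27*d^3 + 15*d^2 - 98*d - 80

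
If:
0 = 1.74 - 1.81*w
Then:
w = 0.96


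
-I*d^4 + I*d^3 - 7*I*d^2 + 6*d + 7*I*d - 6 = (d - 3*I)*(d + I)*(d + 2*I)*(-I*d + I)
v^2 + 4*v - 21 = (v - 3)*(v + 7)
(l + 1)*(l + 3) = l^2 + 4*l + 3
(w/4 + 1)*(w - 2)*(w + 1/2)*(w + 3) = w^4/4 + 11*w^3/8 + w^2/8 - 25*w/4 - 3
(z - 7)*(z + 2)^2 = z^3 - 3*z^2 - 24*z - 28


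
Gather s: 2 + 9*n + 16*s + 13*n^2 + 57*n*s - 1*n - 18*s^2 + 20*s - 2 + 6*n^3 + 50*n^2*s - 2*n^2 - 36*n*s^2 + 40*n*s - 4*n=6*n^3 + 11*n^2 + 4*n + s^2*(-36*n - 18) + s*(50*n^2 + 97*n + 36)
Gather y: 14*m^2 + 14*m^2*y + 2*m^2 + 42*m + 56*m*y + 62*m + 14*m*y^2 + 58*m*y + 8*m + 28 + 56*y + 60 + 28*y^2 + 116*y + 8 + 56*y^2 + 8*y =16*m^2 + 112*m + y^2*(14*m + 84) + y*(14*m^2 + 114*m + 180) + 96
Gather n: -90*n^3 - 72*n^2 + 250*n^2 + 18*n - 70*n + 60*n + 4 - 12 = -90*n^3 + 178*n^2 + 8*n - 8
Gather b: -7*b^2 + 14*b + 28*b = -7*b^2 + 42*b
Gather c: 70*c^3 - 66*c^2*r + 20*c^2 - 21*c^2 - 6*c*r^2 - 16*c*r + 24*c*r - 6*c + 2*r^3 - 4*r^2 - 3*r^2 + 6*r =70*c^3 + c^2*(-66*r - 1) + c*(-6*r^2 + 8*r - 6) + 2*r^3 - 7*r^2 + 6*r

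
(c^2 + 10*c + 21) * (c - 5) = c^3 + 5*c^2 - 29*c - 105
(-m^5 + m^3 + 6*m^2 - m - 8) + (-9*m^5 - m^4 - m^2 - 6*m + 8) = -10*m^5 - m^4 + m^3 + 5*m^2 - 7*m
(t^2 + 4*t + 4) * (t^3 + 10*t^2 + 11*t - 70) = t^5 + 14*t^4 + 55*t^3 + 14*t^2 - 236*t - 280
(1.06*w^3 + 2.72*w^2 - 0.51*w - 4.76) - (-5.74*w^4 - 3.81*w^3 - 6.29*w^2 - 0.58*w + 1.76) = 5.74*w^4 + 4.87*w^3 + 9.01*w^2 + 0.07*w - 6.52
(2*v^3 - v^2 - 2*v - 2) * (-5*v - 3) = -10*v^4 - v^3 + 13*v^2 + 16*v + 6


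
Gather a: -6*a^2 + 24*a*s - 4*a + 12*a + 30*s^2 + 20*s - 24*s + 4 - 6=-6*a^2 + a*(24*s + 8) + 30*s^2 - 4*s - 2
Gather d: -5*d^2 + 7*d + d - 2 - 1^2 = -5*d^2 + 8*d - 3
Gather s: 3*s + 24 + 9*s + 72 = 12*s + 96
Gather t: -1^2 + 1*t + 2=t + 1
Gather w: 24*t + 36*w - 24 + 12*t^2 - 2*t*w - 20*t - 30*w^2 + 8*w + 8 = 12*t^2 + 4*t - 30*w^2 + w*(44 - 2*t) - 16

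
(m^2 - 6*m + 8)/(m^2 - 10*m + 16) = (m - 4)/(m - 8)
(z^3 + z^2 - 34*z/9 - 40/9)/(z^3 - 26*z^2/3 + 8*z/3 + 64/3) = (z + 5/3)/(z - 8)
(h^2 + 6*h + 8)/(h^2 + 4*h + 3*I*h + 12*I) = (h + 2)/(h + 3*I)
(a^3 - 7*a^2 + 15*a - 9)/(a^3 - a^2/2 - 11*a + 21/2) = 2*(a - 3)/(2*a + 7)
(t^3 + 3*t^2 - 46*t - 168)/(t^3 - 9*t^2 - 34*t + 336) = (t + 4)/(t - 8)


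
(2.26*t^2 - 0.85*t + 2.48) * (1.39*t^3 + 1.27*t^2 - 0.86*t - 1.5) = 3.1414*t^5 + 1.6887*t^4 + 0.4241*t^3 + 0.4906*t^2 - 0.8578*t - 3.72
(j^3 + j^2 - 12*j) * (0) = 0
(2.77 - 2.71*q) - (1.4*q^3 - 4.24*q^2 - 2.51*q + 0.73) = -1.4*q^3 + 4.24*q^2 - 0.2*q + 2.04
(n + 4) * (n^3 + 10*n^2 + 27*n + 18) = n^4 + 14*n^3 + 67*n^2 + 126*n + 72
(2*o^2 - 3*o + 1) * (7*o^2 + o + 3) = 14*o^4 - 19*o^3 + 10*o^2 - 8*o + 3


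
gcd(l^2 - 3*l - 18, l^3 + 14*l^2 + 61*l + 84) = l + 3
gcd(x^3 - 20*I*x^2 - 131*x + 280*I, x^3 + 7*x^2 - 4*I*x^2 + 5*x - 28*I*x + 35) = x - 5*I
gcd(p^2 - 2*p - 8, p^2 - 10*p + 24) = p - 4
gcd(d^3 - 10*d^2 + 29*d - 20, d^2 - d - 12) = d - 4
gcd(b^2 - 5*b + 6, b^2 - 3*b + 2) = b - 2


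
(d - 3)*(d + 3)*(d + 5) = d^3 + 5*d^2 - 9*d - 45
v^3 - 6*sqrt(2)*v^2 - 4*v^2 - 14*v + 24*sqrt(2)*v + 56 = (v - 4)*(v - 7*sqrt(2))*(v + sqrt(2))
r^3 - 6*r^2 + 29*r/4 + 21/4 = (r - 7/2)*(r - 3)*(r + 1/2)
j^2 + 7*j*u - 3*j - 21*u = (j - 3)*(j + 7*u)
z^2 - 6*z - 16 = (z - 8)*(z + 2)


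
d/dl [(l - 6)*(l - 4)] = 2*l - 10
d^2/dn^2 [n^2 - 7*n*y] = 2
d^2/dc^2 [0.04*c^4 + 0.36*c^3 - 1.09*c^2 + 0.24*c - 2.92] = 0.48*c^2 + 2.16*c - 2.18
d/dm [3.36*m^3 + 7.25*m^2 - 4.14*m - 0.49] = 10.08*m^2 + 14.5*m - 4.14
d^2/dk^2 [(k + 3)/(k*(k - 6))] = 2*(k^3 + 9*k^2 - 54*k + 108)/(k^3*(k^3 - 18*k^2 + 108*k - 216))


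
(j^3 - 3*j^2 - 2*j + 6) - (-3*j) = j^3 - 3*j^2 + j + 6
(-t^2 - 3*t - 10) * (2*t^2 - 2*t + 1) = -2*t^4 - 4*t^3 - 15*t^2 + 17*t - 10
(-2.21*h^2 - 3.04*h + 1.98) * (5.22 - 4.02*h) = 8.8842*h^3 + 0.6846*h^2 - 23.8284*h + 10.3356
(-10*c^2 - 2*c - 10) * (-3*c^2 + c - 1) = 30*c^4 - 4*c^3 + 38*c^2 - 8*c + 10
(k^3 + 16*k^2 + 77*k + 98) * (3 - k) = -k^4 - 13*k^3 - 29*k^2 + 133*k + 294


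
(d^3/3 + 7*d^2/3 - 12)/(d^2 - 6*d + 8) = (d^2 + 9*d + 18)/(3*(d - 4))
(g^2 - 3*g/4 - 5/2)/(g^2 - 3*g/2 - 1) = (4*g + 5)/(2*(2*g + 1))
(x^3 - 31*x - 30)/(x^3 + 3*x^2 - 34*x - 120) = (x + 1)/(x + 4)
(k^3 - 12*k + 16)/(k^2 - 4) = (k^2 + 2*k - 8)/(k + 2)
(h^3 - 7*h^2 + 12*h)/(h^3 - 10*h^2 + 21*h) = (h - 4)/(h - 7)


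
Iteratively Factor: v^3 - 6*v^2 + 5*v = (v - 1)*(v^2 - 5*v) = v*(v - 1)*(v - 5)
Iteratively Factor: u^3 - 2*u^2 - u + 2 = (u - 2)*(u^2 - 1) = (u - 2)*(u - 1)*(u + 1)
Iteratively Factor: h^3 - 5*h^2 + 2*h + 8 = (h - 4)*(h^2 - h - 2) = (h - 4)*(h + 1)*(h - 2)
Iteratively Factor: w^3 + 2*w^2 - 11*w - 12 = (w + 1)*(w^2 + w - 12) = (w - 3)*(w + 1)*(w + 4)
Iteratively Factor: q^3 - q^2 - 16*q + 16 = (q - 4)*(q^2 + 3*q - 4) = (q - 4)*(q - 1)*(q + 4)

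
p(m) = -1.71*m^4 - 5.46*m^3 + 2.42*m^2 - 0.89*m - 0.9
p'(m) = -6.84*m^3 - 16.38*m^2 + 4.84*m - 0.89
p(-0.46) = 0.48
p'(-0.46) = -5.92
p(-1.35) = 12.47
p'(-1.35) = -20.45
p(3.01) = -270.92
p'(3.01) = -321.26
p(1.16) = -10.29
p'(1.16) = -27.99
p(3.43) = -432.50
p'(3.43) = -453.02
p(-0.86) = 4.19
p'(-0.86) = -12.82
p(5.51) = -2421.87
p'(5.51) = -1615.74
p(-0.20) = -0.58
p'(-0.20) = -2.46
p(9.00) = -15012.54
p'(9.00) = -6270.47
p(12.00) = -44556.54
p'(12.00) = -14121.05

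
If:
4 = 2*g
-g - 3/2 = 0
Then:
No Solution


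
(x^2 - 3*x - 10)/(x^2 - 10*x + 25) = (x + 2)/(x - 5)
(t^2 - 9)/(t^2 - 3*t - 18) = (t - 3)/(t - 6)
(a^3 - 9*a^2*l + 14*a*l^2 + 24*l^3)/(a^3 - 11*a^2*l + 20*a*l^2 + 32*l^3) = (a - 6*l)/(a - 8*l)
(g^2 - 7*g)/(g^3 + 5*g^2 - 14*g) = (g - 7)/(g^2 + 5*g - 14)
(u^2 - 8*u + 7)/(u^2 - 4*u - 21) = (u - 1)/(u + 3)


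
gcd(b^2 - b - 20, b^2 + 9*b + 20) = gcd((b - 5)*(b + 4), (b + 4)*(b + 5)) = b + 4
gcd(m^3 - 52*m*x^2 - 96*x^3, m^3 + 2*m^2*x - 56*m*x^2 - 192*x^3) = -m^2 + 2*m*x + 48*x^2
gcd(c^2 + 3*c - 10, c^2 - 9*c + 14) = c - 2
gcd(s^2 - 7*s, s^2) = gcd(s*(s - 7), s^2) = s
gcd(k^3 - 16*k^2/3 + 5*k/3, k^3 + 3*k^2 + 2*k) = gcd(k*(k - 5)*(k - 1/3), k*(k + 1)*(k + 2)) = k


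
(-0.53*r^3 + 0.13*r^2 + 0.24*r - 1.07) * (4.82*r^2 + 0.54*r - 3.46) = -2.5546*r^5 + 0.3404*r^4 + 3.0608*r^3 - 5.4776*r^2 - 1.4082*r + 3.7022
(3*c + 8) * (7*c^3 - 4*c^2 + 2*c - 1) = 21*c^4 + 44*c^3 - 26*c^2 + 13*c - 8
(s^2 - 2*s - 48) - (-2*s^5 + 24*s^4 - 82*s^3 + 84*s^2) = 2*s^5 - 24*s^4 + 82*s^3 - 83*s^2 - 2*s - 48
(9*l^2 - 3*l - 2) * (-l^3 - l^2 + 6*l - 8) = -9*l^5 - 6*l^4 + 59*l^3 - 88*l^2 + 12*l + 16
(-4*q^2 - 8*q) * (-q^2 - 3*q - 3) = 4*q^4 + 20*q^3 + 36*q^2 + 24*q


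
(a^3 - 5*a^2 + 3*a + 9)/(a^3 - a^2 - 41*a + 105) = (a^2 - 2*a - 3)/(a^2 + 2*a - 35)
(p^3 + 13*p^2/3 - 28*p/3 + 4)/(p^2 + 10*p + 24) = (3*p^2 - 5*p + 2)/(3*(p + 4))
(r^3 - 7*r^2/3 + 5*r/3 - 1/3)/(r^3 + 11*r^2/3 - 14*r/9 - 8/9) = 3*(3*r^3 - 7*r^2 + 5*r - 1)/(9*r^3 + 33*r^2 - 14*r - 8)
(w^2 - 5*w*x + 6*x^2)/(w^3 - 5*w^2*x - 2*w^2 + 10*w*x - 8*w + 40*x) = (w^2 - 5*w*x + 6*x^2)/(w^3 - 5*w^2*x - 2*w^2 + 10*w*x - 8*w + 40*x)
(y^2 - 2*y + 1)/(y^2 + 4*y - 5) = (y - 1)/(y + 5)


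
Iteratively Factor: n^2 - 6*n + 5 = (n - 5)*(n - 1)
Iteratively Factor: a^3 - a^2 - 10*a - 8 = (a + 2)*(a^2 - 3*a - 4) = (a + 1)*(a + 2)*(a - 4)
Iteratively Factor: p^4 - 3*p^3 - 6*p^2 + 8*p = (p - 1)*(p^3 - 2*p^2 - 8*p) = (p - 4)*(p - 1)*(p^2 + 2*p) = p*(p - 4)*(p - 1)*(p + 2)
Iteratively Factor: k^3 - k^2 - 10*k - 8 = (k + 2)*(k^2 - 3*k - 4) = (k + 1)*(k + 2)*(k - 4)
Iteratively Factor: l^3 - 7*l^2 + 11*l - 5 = (l - 1)*(l^2 - 6*l + 5) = (l - 1)^2*(l - 5)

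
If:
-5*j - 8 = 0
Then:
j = -8/5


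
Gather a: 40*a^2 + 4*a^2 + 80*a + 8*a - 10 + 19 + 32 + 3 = 44*a^2 + 88*a + 44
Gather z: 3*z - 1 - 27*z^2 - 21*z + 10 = -27*z^2 - 18*z + 9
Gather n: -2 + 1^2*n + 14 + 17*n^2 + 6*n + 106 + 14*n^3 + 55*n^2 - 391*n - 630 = 14*n^3 + 72*n^2 - 384*n - 512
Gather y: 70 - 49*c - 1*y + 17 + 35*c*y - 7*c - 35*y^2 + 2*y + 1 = -56*c - 35*y^2 + y*(35*c + 1) + 88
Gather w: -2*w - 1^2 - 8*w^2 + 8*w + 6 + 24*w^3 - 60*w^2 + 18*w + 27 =24*w^3 - 68*w^2 + 24*w + 32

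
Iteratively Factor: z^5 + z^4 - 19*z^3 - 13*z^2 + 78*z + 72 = (z + 2)*(z^4 - z^3 - 17*z^2 + 21*z + 36) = (z - 3)*(z + 2)*(z^3 + 2*z^2 - 11*z - 12) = (z - 3)*(z + 2)*(z + 4)*(z^2 - 2*z - 3) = (z - 3)*(z + 1)*(z + 2)*(z + 4)*(z - 3)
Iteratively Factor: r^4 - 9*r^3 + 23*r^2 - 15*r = (r - 5)*(r^3 - 4*r^2 + 3*r) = (r - 5)*(r - 3)*(r^2 - r) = r*(r - 5)*(r - 3)*(r - 1)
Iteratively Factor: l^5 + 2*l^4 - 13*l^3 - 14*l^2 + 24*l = (l)*(l^4 + 2*l^3 - 13*l^2 - 14*l + 24) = l*(l - 1)*(l^3 + 3*l^2 - 10*l - 24) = l*(l - 3)*(l - 1)*(l^2 + 6*l + 8) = l*(l - 3)*(l - 1)*(l + 2)*(l + 4)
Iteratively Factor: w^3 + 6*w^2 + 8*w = (w + 2)*(w^2 + 4*w) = w*(w + 2)*(w + 4)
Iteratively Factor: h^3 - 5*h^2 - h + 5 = (h - 5)*(h^2 - 1) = (h - 5)*(h - 1)*(h + 1)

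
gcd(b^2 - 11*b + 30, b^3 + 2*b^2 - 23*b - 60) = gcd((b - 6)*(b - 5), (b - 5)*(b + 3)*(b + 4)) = b - 5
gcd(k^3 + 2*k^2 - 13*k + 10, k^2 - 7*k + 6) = k - 1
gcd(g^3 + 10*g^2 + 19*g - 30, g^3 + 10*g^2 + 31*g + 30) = g + 5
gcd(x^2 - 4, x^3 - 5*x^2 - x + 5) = 1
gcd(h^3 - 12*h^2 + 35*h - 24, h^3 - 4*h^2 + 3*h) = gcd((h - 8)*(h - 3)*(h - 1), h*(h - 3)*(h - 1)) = h^2 - 4*h + 3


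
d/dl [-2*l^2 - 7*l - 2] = -4*l - 7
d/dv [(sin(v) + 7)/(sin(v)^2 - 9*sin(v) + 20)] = (-14*sin(v) + cos(v)^2 + 82)*cos(v)/(sin(v)^2 - 9*sin(v) + 20)^2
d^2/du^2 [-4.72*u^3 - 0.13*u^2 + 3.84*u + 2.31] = -28.32*u - 0.26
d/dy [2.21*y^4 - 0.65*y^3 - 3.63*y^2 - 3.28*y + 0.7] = 8.84*y^3 - 1.95*y^2 - 7.26*y - 3.28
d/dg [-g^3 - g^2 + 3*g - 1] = -3*g^2 - 2*g + 3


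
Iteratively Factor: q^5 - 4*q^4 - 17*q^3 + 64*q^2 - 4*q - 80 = (q - 5)*(q^4 + q^3 - 12*q^2 + 4*q + 16) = (q - 5)*(q - 2)*(q^3 + 3*q^2 - 6*q - 8) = (q - 5)*(q - 2)*(q + 1)*(q^2 + 2*q - 8) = (q - 5)*(q - 2)*(q + 1)*(q + 4)*(q - 2)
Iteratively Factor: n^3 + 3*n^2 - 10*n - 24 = (n - 3)*(n^2 + 6*n + 8) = (n - 3)*(n + 4)*(n + 2)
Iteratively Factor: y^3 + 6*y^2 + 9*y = (y)*(y^2 + 6*y + 9) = y*(y + 3)*(y + 3)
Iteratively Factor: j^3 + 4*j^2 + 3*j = (j + 1)*(j^2 + 3*j) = j*(j + 1)*(j + 3)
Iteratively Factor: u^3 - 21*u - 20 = (u + 4)*(u^2 - 4*u - 5) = (u - 5)*(u + 4)*(u + 1)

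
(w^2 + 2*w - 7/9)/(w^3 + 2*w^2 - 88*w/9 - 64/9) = (9*w^2 + 18*w - 7)/(9*w^3 + 18*w^2 - 88*w - 64)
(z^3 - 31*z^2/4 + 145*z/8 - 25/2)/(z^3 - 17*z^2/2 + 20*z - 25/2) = (z^2 - 21*z/4 + 5)/(z^2 - 6*z + 5)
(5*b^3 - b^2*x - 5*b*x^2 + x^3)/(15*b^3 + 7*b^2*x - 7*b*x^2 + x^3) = (-b + x)/(-3*b + x)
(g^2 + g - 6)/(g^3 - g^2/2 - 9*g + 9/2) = 2*(g - 2)/(2*g^2 - 7*g + 3)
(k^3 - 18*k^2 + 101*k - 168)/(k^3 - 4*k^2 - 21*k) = (k^2 - 11*k + 24)/(k*(k + 3))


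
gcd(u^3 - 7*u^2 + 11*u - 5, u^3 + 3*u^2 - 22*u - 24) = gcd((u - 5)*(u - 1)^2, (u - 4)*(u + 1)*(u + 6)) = 1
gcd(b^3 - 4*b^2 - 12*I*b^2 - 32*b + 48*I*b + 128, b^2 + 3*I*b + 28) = b - 4*I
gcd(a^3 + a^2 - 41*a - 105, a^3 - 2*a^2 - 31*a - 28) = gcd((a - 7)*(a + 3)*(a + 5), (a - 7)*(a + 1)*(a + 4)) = a - 7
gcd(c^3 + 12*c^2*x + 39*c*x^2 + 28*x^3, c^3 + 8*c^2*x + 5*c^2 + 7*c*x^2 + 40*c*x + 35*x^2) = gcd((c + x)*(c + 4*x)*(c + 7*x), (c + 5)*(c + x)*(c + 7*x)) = c^2 + 8*c*x + 7*x^2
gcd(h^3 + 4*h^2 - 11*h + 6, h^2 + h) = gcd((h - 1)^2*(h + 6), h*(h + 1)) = 1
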